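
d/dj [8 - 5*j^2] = -10*j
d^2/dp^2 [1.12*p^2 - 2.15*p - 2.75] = 2.24000000000000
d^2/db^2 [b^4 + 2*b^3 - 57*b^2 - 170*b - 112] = 12*b^2 + 12*b - 114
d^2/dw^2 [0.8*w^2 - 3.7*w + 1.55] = 1.60000000000000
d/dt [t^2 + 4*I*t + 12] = 2*t + 4*I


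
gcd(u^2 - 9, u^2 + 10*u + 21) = u + 3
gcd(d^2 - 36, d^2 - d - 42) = d + 6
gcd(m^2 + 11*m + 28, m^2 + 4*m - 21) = m + 7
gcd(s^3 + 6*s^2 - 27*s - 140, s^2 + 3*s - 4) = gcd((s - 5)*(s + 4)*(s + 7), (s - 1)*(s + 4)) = s + 4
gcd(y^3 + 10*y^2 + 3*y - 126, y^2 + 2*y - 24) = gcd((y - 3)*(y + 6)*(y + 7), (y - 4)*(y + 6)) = y + 6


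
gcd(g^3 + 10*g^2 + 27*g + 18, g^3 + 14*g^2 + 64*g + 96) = g + 6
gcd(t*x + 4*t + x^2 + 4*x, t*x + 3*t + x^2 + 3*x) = t + x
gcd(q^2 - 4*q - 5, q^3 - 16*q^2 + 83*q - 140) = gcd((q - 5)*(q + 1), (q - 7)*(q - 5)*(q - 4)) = q - 5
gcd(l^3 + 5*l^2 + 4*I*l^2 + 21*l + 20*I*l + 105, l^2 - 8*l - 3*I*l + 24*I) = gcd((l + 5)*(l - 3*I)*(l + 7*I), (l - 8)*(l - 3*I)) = l - 3*I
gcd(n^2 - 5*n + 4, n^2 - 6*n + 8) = n - 4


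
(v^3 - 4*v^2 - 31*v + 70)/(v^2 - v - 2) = (v^2 - 2*v - 35)/(v + 1)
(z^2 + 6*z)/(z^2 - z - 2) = z*(z + 6)/(z^2 - z - 2)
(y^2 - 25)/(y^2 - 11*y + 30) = (y + 5)/(y - 6)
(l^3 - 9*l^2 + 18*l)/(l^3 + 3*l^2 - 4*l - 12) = l*(l^2 - 9*l + 18)/(l^3 + 3*l^2 - 4*l - 12)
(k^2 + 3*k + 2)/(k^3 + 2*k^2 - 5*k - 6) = (k + 2)/(k^2 + k - 6)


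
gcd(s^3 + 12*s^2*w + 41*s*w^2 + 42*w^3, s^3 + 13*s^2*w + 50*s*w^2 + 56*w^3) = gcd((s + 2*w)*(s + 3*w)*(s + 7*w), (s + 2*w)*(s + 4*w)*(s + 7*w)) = s^2 + 9*s*w + 14*w^2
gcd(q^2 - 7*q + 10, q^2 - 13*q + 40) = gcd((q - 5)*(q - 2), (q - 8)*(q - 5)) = q - 5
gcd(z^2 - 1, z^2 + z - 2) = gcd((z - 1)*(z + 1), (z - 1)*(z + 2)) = z - 1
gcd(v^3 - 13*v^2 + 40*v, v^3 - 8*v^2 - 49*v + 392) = v - 8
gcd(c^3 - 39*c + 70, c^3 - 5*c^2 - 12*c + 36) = c - 2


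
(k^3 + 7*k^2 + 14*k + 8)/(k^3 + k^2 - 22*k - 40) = (k + 1)/(k - 5)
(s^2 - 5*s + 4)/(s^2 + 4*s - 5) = (s - 4)/(s + 5)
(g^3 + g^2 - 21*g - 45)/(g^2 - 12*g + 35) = (g^2 + 6*g + 9)/(g - 7)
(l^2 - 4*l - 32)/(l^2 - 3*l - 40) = (l + 4)/(l + 5)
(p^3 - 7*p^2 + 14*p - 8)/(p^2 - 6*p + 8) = p - 1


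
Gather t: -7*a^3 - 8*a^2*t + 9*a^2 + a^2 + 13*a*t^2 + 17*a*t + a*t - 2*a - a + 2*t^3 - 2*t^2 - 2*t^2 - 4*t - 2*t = -7*a^3 + 10*a^2 - 3*a + 2*t^3 + t^2*(13*a - 4) + t*(-8*a^2 + 18*a - 6)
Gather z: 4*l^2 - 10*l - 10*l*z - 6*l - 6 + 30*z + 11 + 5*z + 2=4*l^2 - 16*l + z*(35 - 10*l) + 7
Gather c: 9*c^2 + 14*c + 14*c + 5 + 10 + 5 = 9*c^2 + 28*c + 20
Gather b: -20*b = -20*b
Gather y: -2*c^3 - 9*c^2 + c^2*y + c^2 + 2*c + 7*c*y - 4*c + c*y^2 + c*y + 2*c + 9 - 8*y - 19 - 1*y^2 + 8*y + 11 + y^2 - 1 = -2*c^3 - 8*c^2 + c*y^2 + y*(c^2 + 8*c)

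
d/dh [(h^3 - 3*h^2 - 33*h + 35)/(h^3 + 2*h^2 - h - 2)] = (5*h^2 + 74*h + 101)/(h^4 + 6*h^3 + 13*h^2 + 12*h + 4)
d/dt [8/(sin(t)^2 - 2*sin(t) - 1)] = 16*(1 - sin(t))*cos(t)/(2*sin(t) + cos(t)^2)^2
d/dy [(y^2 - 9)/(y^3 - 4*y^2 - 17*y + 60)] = (-y^2 - 6*y - 17)/(y^4 - 2*y^3 - 39*y^2 + 40*y + 400)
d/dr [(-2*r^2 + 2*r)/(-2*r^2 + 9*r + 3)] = 2*(-7*r^2 - 6*r + 3)/(4*r^4 - 36*r^3 + 69*r^2 + 54*r + 9)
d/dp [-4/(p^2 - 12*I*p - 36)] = 8*(p - 6*I)/(-p^2 + 12*I*p + 36)^2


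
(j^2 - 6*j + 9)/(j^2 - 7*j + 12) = (j - 3)/(j - 4)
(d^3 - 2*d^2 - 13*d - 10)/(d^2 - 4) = (d^2 - 4*d - 5)/(d - 2)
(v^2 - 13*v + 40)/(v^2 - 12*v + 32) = (v - 5)/(v - 4)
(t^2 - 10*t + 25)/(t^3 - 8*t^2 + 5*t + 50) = 1/(t + 2)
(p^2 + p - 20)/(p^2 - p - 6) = (-p^2 - p + 20)/(-p^2 + p + 6)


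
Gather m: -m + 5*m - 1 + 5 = 4*m + 4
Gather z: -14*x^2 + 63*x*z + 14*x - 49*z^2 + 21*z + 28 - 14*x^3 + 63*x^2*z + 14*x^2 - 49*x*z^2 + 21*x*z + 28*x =-14*x^3 + 42*x + z^2*(-49*x - 49) + z*(63*x^2 + 84*x + 21) + 28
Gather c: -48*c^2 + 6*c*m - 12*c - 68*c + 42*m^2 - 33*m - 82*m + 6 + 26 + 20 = -48*c^2 + c*(6*m - 80) + 42*m^2 - 115*m + 52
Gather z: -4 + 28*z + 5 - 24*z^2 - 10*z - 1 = -24*z^2 + 18*z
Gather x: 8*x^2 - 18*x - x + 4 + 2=8*x^2 - 19*x + 6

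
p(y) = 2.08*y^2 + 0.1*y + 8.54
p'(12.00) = 50.02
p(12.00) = 309.26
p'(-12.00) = -49.82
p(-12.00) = 306.86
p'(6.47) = 27.02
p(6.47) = 96.26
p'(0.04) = 0.27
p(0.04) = 8.55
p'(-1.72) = -7.06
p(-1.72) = 14.52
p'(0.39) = 1.72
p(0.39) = 8.90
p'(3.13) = 13.12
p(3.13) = 29.23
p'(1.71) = 7.21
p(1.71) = 14.79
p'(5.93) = 24.77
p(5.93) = 82.28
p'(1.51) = 6.38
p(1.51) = 13.43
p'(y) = 4.16*y + 0.1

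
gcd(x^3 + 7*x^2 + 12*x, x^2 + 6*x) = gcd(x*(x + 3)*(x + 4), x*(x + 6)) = x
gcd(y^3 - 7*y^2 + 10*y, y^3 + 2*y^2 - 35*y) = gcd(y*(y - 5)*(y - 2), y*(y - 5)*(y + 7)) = y^2 - 5*y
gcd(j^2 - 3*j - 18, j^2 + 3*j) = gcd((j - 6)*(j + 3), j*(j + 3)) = j + 3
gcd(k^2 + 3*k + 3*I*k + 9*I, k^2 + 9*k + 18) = k + 3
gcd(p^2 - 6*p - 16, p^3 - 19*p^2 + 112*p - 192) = p - 8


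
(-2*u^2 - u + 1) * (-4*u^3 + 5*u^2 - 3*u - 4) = 8*u^5 - 6*u^4 - 3*u^3 + 16*u^2 + u - 4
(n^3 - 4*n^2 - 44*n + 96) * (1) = n^3 - 4*n^2 - 44*n + 96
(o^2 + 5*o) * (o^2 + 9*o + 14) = o^4 + 14*o^3 + 59*o^2 + 70*o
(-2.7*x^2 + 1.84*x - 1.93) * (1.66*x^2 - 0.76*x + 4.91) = -4.482*x^4 + 5.1064*x^3 - 17.8592*x^2 + 10.5012*x - 9.4763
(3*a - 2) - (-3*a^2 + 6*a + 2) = 3*a^2 - 3*a - 4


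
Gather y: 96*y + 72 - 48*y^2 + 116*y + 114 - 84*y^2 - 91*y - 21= -132*y^2 + 121*y + 165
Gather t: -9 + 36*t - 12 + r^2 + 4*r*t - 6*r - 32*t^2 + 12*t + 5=r^2 - 6*r - 32*t^2 + t*(4*r + 48) - 16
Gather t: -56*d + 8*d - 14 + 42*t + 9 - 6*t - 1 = -48*d + 36*t - 6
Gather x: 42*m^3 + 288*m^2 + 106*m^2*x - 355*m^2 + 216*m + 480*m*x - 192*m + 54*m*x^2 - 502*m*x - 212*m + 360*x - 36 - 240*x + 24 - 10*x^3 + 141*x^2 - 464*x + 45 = 42*m^3 - 67*m^2 - 188*m - 10*x^3 + x^2*(54*m + 141) + x*(106*m^2 - 22*m - 344) + 33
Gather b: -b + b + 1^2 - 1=0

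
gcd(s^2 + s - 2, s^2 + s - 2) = s^2 + s - 2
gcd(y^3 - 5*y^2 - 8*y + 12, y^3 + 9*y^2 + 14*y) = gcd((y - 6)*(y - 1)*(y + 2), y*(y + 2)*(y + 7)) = y + 2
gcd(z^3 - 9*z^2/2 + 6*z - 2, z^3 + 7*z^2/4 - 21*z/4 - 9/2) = z - 2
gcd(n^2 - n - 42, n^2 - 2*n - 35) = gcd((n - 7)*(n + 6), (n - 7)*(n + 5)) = n - 7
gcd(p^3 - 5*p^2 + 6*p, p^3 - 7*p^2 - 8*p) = p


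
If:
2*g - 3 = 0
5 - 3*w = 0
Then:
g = 3/2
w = 5/3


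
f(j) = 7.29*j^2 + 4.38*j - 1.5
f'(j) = 14.58*j + 4.38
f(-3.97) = 96.01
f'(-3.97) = -53.50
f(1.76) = 28.79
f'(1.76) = 30.04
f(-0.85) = 0.04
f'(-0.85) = -8.01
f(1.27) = 15.82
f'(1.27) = 22.90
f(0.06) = -1.21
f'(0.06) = 5.25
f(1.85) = 31.55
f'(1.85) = 31.35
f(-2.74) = 41.23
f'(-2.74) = -35.57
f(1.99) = 36.09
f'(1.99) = 33.39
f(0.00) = -1.50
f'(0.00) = 4.38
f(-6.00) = 234.66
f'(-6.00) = -83.10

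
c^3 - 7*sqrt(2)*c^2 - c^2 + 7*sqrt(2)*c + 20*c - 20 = (c - 1)*(c - 5*sqrt(2))*(c - 2*sqrt(2))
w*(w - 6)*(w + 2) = w^3 - 4*w^2 - 12*w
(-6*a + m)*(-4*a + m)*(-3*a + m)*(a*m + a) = -72*a^4*m - 72*a^4 + 54*a^3*m^2 + 54*a^3*m - 13*a^2*m^3 - 13*a^2*m^2 + a*m^4 + a*m^3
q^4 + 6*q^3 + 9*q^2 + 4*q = q*(q + 1)^2*(q + 4)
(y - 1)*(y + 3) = y^2 + 2*y - 3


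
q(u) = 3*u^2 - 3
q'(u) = 6*u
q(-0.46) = -2.37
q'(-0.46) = -2.76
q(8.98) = 238.92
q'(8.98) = 53.88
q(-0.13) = -2.95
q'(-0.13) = -0.78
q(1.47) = 3.48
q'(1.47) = 8.82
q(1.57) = 4.39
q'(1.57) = 9.42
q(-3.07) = 25.27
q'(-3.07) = -18.42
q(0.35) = -2.63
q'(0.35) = 2.10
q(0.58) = -1.99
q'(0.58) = 3.48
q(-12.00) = 429.00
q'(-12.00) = -72.00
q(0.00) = -3.00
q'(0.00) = 0.00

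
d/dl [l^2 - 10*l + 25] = 2*l - 10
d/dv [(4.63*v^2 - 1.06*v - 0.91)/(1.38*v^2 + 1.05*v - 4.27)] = (6.3243*v^2 - 37.0286*v + 5.4817)/(1.9044*v^4 + 2.898*v^3 - 10.6827*v^2 - 8.967*v + 18.2329)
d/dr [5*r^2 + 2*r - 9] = 10*r + 2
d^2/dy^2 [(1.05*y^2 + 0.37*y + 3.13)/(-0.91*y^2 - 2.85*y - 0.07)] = (4.833556*y^3 - 15.150408*y^2 - 48.564516*y - 50.310748)/(0.753571*y^6 + 7.080255*y^5 + 22.348326*y^4 + 24.238395*y^3 + 1.719102*y^2 + 0.041895*y + 0.000343)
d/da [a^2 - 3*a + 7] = 2*a - 3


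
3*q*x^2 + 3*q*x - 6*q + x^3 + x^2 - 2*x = (3*q + x)*(x - 1)*(x + 2)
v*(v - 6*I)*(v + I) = v^3 - 5*I*v^2 + 6*v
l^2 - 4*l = l*(l - 4)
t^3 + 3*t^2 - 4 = (t - 1)*(t + 2)^2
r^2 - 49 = (r - 7)*(r + 7)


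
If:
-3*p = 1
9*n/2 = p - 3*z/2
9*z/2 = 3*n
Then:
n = -2/33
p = -1/3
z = -4/99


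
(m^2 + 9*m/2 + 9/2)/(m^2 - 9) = (m + 3/2)/(m - 3)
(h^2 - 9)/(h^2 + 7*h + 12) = (h - 3)/(h + 4)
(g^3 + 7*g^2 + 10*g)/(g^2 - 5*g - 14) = g*(g + 5)/(g - 7)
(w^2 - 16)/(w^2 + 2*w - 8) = (w - 4)/(w - 2)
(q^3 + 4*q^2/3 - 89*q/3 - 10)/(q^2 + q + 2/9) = 3*(q^2 + q - 30)/(3*q + 2)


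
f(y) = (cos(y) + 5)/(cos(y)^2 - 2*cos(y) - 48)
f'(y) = (2*sin(y)*cos(y) - 2*sin(y))*(cos(y) + 5)/(cos(y)^2 - 2*cos(y) - 48)^2 - sin(y)/(cos(y)^2 - 2*cos(y) - 48)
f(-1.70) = -0.10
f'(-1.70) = -0.02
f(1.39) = -0.11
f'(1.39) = 0.02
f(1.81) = -0.10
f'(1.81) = 0.02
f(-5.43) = -0.12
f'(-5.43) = 0.01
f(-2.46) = -0.09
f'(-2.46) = -0.01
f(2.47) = -0.09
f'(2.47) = 0.01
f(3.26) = -0.09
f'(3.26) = -0.00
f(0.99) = -0.11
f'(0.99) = 0.02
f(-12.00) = -0.12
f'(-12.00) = 0.01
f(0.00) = -0.12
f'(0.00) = 0.00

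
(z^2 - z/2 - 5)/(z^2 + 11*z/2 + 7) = (2*z - 5)/(2*z + 7)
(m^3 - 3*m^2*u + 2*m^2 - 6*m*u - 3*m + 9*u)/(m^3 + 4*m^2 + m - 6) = (m - 3*u)/(m + 2)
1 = 1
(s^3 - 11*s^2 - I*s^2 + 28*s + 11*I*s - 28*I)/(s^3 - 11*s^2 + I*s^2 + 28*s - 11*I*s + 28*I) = (s - I)/(s + I)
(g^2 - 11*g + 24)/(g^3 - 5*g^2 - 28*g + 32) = (g - 3)/(g^2 + 3*g - 4)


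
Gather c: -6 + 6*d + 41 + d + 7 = 7*d + 42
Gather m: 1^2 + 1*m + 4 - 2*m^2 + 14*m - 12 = -2*m^2 + 15*m - 7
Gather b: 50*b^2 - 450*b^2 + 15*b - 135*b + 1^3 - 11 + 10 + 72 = -400*b^2 - 120*b + 72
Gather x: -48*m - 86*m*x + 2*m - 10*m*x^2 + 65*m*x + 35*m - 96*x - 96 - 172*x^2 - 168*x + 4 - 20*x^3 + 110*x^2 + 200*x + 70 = -11*m - 20*x^3 + x^2*(-10*m - 62) + x*(-21*m - 64) - 22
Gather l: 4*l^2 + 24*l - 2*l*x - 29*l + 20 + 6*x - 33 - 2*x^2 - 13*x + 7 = 4*l^2 + l*(-2*x - 5) - 2*x^2 - 7*x - 6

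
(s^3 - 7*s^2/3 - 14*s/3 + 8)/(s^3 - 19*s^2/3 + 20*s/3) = (s^2 - s - 6)/(s*(s - 5))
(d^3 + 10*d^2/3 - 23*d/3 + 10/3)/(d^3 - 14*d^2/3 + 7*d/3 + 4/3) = (3*d^2 + 13*d - 10)/(3*d^2 - 11*d - 4)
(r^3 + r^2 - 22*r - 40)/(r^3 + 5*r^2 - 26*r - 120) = (r + 2)/(r + 6)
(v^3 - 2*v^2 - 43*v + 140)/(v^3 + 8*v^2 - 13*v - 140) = (v - 5)/(v + 5)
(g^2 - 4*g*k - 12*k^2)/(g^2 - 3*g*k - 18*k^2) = (g + 2*k)/(g + 3*k)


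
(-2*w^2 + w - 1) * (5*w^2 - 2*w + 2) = -10*w^4 + 9*w^3 - 11*w^2 + 4*w - 2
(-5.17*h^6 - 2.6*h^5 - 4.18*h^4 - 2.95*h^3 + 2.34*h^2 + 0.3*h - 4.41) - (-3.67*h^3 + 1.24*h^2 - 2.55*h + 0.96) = -5.17*h^6 - 2.6*h^5 - 4.18*h^4 + 0.72*h^3 + 1.1*h^2 + 2.85*h - 5.37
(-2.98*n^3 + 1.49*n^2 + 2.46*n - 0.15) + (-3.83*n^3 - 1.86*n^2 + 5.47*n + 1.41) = -6.81*n^3 - 0.37*n^2 + 7.93*n + 1.26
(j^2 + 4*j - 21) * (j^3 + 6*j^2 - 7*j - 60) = j^5 + 10*j^4 - 4*j^3 - 214*j^2 - 93*j + 1260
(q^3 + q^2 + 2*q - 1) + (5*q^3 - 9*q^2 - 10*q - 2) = 6*q^3 - 8*q^2 - 8*q - 3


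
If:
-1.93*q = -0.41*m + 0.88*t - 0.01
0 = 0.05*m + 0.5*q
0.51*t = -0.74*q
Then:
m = -0.02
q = 0.00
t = -0.00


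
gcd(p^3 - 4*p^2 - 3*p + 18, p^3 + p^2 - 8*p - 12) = p^2 - p - 6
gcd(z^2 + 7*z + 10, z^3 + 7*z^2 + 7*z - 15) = z + 5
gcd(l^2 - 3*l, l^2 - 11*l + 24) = l - 3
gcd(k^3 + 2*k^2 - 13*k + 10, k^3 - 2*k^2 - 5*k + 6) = k - 1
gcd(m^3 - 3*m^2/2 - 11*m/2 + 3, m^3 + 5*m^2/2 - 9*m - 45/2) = m - 3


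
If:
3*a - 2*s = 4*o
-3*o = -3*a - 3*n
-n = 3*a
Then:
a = 2*s/11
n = -6*s/11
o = -4*s/11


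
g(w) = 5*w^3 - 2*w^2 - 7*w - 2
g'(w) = 15*w^2 - 4*w - 7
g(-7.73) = -2376.85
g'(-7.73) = 920.21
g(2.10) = 20.78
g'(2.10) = 50.75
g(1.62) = 2.67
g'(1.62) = 25.89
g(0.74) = -6.25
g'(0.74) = -1.75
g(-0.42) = 0.22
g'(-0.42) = -2.67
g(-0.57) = 0.41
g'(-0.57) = 0.15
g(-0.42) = 0.22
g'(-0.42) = -2.67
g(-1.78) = -24.08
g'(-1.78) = 47.65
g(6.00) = 964.00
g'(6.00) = 509.00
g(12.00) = 8266.00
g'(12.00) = 2105.00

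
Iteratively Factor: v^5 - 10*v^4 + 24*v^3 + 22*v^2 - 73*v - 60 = (v + 1)*(v^4 - 11*v^3 + 35*v^2 - 13*v - 60) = (v - 5)*(v + 1)*(v^3 - 6*v^2 + 5*v + 12) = (v - 5)*(v + 1)^2*(v^2 - 7*v + 12) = (v - 5)*(v - 4)*(v + 1)^2*(v - 3)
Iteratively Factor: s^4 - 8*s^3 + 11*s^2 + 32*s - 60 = (s - 3)*(s^3 - 5*s^2 - 4*s + 20) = (s - 3)*(s - 2)*(s^2 - 3*s - 10) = (s - 3)*(s - 2)*(s + 2)*(s - 5)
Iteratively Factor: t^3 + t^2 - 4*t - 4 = (t + 1)*(t^2 - 4) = (t + 1)*(t + 2)*(t - 2)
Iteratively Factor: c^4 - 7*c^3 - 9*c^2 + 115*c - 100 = (c - 5)*(c^3 - 2*c^2 - 19*c + 20) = (c - 5)*(c + 4)*(c^2 - 6*c + 5) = (c - 5)^2*(c + 4)*(c - 1)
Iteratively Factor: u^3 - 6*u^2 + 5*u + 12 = (u - 4)*(u^2 - 2*u - 3) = (u - 4)*(u + 1)*(u - 3)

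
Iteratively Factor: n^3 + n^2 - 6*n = (n - 2)*(n^2 + 3*n) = n*(n - 2)*(n + 3)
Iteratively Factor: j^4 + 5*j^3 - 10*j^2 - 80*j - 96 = (j - 4)*(j^3 + 9*j^2 + 26*j + 24) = (j - 4)*(j + 3)*(j^2 + 6*j + 8) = (j - 4)*(j + 2)*(j + 3)*(j + 4)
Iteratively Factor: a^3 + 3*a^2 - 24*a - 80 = (a + 4)*(a^2 - a - 20) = (a + 4)^2*(a - 5)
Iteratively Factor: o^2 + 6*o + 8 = (o + 4)*(o + 2)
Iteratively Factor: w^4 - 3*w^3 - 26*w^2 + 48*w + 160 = (w - 5)*(w^3 + 2*w^2 - 16*w - 32) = (w - 5)*(w - 4)*(w^2 + 6*w + 8) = (w - 5)*(w - 4)*(w + 4)*(w + 2)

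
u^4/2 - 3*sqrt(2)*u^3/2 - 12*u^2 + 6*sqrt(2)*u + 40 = (u/2 + 1)*(u - 2)*(u - 5*sqrt(2))*(u + 2*sqrt(2))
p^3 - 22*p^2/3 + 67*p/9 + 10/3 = (p - 6)*(p - 5/3)*(p + 1/3)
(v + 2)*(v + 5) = v^2 + 7*v + 10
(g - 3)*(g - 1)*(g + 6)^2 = g^4 + 8*g^3 - 9*g^2 - 108*g + 108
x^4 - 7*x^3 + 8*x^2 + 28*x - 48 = (x - 4)*(x - 3)*(x - 2)*(x + 2)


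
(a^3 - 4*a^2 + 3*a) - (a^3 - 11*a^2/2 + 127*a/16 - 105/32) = 3*a^2/2 - 79*a/16 + 105/32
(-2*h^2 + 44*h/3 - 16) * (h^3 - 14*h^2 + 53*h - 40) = -2*h^5 + 128*h^4/3 - 982*h^3/3 + 3244*h^2/3 - 4304*h/3 + 640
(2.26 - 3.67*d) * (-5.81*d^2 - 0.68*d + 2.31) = 21.3227*d^3 - 10.635*d^2 - 10.0145*d + 5.2206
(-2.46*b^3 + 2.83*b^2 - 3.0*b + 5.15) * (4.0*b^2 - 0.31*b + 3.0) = -9.84*b^5 + 12.0826*b^4 - 20.2573*b^3 + 30.02*b^2 - 10.5965*b + 15.45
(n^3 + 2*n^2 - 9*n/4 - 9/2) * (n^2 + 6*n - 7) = n^5 + 8*n^4 + 11*n^3/4 - 32*n^2 - 45*n/4 + 63/2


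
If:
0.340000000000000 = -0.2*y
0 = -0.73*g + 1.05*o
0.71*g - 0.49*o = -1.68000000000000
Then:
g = -4.55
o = -3.16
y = -1.70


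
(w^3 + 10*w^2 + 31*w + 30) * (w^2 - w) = w^5 + 9*w^4 + 21*w^3 - w^2 - 30*w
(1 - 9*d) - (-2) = 3 - 9*d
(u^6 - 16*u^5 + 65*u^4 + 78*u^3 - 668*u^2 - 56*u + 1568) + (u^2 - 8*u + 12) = u^6 - 16*u^5 + 65*u^4 + 78*u^3 - 667*u^2 - 64*u + 1580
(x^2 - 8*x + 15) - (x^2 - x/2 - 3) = 18 - 15*x/2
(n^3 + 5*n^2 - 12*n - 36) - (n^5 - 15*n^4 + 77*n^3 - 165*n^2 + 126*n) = -n^5 + 15*n^4 - 76*n^3 + 170*n^2 - 138*n - 36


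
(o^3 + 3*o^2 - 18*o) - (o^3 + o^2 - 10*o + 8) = 2*o^2 - 8*o - 8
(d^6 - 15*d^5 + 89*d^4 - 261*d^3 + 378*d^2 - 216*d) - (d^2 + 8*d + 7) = d^6 - 15*d^5 + 89*d^4 - 261*d^3 + 377*d^2 - 224*d - 7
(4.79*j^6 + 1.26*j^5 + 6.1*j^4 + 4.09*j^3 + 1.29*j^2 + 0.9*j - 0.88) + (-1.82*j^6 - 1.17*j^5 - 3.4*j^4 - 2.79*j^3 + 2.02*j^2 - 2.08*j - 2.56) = 2.97*j^6 + 0.0900000000000001*j^5 + 2.7*j^4 + 1.3*j^3 + 3.31*j^2 - 1.18*j - 3.44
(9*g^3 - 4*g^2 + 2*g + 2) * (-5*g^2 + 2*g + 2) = -45*g^5 + 38*g^4 - 14*g^2 + 8*g + 4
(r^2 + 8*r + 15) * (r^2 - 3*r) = r^4 + 5*r^3 - 9*r^2 - 45*r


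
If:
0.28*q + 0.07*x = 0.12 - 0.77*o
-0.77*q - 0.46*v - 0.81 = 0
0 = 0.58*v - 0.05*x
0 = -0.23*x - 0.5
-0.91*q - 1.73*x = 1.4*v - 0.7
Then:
No Solution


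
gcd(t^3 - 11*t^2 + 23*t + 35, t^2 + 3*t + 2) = t + 1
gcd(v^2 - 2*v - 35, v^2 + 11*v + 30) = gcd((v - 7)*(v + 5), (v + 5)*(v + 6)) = v + 5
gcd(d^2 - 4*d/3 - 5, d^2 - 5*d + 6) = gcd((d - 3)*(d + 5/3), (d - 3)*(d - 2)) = d - 3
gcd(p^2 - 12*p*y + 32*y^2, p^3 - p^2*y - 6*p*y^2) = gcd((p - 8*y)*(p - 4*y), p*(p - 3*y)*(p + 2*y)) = 1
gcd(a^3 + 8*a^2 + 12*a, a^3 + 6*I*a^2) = a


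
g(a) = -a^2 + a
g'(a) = 1 - 2*a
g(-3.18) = -13.29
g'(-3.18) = 7.36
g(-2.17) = -6.88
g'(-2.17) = 5.34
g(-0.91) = -1.74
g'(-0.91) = 2.82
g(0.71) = 0.21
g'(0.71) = -0.42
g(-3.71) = -17.47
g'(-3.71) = 8.42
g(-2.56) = -9.11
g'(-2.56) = 6.12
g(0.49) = 0.25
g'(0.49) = 0.02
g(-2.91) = -11.38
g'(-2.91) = 6.82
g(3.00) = -6.00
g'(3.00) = -5.00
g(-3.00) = -12.00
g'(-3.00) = 7.00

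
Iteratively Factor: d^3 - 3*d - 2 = (d + 1)*(d^2 - d - 2) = (d - 2)*(d + 1)*(d + 1)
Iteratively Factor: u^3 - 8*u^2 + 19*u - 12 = (u - 1)*(u^2 - 7*u + 12) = (u - 3)*(u - 1)*(u - 4)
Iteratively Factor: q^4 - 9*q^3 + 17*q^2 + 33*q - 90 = (q - 5)*(q^3 - 4*q^2 - 3*q + 18) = (q - 5)*(q - 3)*(q^2 - q - 6) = (q - 5)*(q - 3)*(q + 2)*(q - 3)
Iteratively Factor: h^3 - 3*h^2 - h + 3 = (h - 3)*(h^2 - 1) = (h - 3)*(h - 1)*(h + 1)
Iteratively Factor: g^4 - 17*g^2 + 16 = (g + 4)*(g^3 - 4*g^2 - g + 4) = (g - 4)*(g + 4)*(g^2 - 1) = (g - 4)*(g + 1)*(g + 4)*(g - 1)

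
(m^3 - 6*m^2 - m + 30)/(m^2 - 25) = (m^2 - m - 6)/(m + 5)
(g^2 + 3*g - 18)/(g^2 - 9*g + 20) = (g^2 + 3*g - 18)/(g^2 - 9*g + 20)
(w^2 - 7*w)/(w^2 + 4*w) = (w - 7)/(w + 4)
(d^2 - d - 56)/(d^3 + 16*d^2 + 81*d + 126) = (d - 8)/(d^2 + 9*d + 18)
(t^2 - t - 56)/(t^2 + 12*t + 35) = (t - 8)/(t + 5)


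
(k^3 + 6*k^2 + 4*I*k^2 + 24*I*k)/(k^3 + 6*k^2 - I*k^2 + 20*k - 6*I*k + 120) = k/(k - 5*I)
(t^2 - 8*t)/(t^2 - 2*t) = (t - 8)/(t - 2)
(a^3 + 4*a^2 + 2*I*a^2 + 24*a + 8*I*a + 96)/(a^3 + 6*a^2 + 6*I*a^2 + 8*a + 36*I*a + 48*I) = (a - 4*I)/(a + 2)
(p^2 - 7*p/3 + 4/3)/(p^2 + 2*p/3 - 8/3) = (p - 1)/(p + 2)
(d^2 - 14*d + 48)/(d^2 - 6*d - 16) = (d - 6)/(d + 2)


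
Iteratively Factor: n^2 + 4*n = (n + 4)*(n)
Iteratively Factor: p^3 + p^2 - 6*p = (p + 3)*(p^2 - 2*p) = (p - 2)*(p + 3)*(p)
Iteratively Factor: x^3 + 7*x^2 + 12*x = (x)*(x^2 + 7*x + 12) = x*(x + 3)*(x + 4)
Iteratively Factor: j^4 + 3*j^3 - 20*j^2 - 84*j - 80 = (j - 5)*(j^3 + 8*j^2 + 20*j + 16) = (j - 5)*(j + 4)*(j^2 + 4*j + 4) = (j - 5)*(j + 2)*(j + 4)*(j + 2)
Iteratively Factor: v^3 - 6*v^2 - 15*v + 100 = (v - 5)*(v^2 - v - 20) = (v - 5)^2*(v + 4)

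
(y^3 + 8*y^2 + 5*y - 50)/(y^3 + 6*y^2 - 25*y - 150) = (y^2 + 3*y - 10)/(y^2 + y - 30)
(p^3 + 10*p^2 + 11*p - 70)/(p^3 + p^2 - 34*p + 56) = (p + 5)/(p - 4)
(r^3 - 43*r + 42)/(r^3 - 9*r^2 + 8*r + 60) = (r^2 + 6*r - 7)/(r^2 - 3*r - 10)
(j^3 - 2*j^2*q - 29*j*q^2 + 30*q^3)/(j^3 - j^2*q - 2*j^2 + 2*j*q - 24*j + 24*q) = (j^2 - j*q - 30*q^2)/(j^2 - 2*j - 24)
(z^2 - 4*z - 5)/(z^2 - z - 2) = (z - 5)/(z - 2)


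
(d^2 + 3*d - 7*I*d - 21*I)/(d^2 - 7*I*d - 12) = (d^2 + d*(3 - 7*I) - 21*I)/(d^2 - 7*I*d - 12)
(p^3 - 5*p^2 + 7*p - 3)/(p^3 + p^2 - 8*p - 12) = (p^2 - 2*p + 1)/(p^2 + 4*p + 4)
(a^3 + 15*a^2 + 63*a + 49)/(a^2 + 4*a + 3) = (a^2 + 14*a + 49)/(a + 3)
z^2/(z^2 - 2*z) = z/(z - 2)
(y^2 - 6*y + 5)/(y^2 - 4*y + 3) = (y - 5)/(y - 3)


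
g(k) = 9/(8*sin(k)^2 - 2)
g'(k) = -144*sin(k)*cos(k)/(8*sin(k)^2 - 2)^2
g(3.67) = 269.41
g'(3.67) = -56179.76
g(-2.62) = -648.29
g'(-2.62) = -322779.13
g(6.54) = -6.07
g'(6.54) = -16.07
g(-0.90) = 3.09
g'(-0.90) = 8.29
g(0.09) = -4.65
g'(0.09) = -3.44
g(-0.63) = 11.59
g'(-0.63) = 113.62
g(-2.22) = 2.93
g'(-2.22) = -7.33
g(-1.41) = 1.55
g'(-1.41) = 0.68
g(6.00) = -6.54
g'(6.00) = 20.42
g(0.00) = -4.50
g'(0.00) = 0.00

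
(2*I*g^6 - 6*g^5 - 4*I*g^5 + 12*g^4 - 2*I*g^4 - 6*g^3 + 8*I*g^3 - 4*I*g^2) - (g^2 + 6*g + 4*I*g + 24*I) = 2*I*g^6 - 6*g^5 - 4*I*g^5 + 12*g^4 - 2*I*g^4 - 6*g^3 + 8*I*g^3 - g^2 - 4*I*g^2 - 6*g - 4*I*g - 24*I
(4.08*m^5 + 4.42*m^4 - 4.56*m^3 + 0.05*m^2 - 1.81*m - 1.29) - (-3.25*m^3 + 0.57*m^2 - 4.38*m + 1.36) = 4.08*m^5 + 4.42*m^4 - 1.31*m^3 - 0.52*m^2 + 2.57*m - 2.65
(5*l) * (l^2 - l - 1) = 5*l^3 - 5*l^2 - 5*l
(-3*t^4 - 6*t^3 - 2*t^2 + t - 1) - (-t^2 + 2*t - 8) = -3*t^4 - 6*t^3 - t^2 - t + 7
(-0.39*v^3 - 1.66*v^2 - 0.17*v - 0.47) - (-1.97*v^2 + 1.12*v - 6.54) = -0.39*v^3 + 0.31*v^2 - 1.29*v + 6.07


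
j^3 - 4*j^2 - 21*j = j*(j - 7)*(j + 3)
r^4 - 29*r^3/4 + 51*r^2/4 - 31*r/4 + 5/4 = (r - 5)*(r - 1)^2*(r - 1/4)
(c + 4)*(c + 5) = c^2 + 9*c + 20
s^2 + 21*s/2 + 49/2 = (s + 7/2)*(s + 7)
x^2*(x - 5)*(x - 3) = x^4 - 8*x^3 + 15*x^2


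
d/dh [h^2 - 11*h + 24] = 2*h - 11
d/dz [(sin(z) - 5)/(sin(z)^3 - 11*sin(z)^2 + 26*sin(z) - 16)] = (-2*sin(z)^3 + 26*sin(z)^2 - 110*sin(z) + 114)*cos(z)/(sin(z)^3 - 11*sin(z)^2 + 26*sin(z) - 16)^2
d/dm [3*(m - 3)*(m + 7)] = 6*m + 12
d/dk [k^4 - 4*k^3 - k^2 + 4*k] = 4*k^3 - 12*k^2 - 2*k + 4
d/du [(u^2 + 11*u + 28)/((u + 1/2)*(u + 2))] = 2*(-17*u^2 - 108*u - 118)/(4*u^4 + 20*u^3 + 33*u^2 + 20*u + 4)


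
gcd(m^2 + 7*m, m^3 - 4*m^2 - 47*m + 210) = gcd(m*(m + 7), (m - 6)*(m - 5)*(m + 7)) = m + 7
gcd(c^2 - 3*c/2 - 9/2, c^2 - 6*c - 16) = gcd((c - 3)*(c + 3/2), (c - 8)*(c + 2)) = 1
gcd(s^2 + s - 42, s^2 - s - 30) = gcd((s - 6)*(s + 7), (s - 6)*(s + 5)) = s - 6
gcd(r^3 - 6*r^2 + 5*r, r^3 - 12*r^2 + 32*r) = r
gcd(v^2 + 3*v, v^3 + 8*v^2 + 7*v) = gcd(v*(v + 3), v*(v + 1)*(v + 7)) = v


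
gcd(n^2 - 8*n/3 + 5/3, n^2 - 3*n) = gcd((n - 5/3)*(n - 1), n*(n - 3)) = 1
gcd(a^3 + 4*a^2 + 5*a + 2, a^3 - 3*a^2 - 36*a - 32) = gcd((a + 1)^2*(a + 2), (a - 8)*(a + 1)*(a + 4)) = a + 1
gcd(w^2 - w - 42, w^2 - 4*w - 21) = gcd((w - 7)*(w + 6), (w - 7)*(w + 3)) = w - 7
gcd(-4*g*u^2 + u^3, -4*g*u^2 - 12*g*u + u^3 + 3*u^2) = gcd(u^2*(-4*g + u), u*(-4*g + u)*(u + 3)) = -4*g*u + u^2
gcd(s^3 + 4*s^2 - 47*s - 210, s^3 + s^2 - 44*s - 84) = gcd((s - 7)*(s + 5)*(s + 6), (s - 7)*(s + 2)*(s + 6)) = s^2 - s - 42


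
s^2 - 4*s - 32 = (s - 8)*(s + 4)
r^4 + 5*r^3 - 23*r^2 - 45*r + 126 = (r - 3)*(r - 2)*(r + 3)*(r + 7)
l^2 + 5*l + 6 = (l + 2)*(l + 3)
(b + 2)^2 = b^2 + 4*b + 4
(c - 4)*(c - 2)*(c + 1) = c^3 - 5*c^2 + 2*c + 8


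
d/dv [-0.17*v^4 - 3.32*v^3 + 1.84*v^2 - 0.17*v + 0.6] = -0.68*v^3 - 9.96*v^2 + 3.68*v - 0.17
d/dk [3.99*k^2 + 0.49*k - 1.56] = 7.98*k + 0.49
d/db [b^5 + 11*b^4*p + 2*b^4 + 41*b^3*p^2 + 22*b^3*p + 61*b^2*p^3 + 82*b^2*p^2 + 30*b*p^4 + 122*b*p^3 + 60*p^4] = 5*b^4 + 44*b^3*p + 8*b^3 + 123*b^2*p^2 + 66*b^2*p + 122*b*p^3 + 164*b*p^2 + 30*p^4 + 122*p^3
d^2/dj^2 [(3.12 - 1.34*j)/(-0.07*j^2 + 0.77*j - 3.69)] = ((2.5004 - 0.5628*j)*(0.07*j^2 - 0.77*j + 3.69) + (0.14*j - 0.77)*(0.28*j - 1.54)*(1.34*j - 3.12))/(0.07*j^2 - 0.77*j + 3.69)^3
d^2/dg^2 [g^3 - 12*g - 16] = 6*g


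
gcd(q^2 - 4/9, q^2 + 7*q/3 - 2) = q - 2/3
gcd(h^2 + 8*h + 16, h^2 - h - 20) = h + 4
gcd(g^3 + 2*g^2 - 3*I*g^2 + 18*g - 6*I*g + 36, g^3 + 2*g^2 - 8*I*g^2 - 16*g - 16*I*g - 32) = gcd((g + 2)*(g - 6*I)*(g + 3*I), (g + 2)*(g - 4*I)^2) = g + 2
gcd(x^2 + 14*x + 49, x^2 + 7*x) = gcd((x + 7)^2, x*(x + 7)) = x + 7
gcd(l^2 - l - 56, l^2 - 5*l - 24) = l - 8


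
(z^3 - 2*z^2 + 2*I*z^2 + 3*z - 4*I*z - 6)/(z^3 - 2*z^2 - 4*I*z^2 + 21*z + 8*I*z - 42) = (z - I)/(z - 7*I)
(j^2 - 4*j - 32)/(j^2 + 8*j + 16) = (j - 8)/(j + 4)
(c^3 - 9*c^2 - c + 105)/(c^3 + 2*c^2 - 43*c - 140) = (c^2 - 2*c - 15)/(c^2 + 9*c + 20)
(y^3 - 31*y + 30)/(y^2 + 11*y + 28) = (y^3 - 31*y + 30)/(y^2 + 11*y + 28)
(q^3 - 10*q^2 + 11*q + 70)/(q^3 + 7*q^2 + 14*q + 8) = (q^2 - 12*q + 35)/(q^2 + 5*q + 4)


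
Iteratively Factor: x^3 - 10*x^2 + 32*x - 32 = (x - 4)*(x^2 - 6*x + 8) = (x - 4)*(x - 2)*(x - 4)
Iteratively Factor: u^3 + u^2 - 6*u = (u - 2)*(u^2 + 3*u) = (u - 2)*(u + 3)*(u)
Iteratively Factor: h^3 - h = (h)*(h^2 - 1) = h*(h - 1)*(h + 1)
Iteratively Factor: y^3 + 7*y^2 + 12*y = (y + 4)*(y^2 + 3*y) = y*(y + 4)*(y + 3)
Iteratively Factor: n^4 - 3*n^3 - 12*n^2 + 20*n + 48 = (n - 3)*(n^3 - 12*n - 16) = (n - 4)*(n - 3)*(n^2 + 4*n + 4) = (n - 4)*(n - 3)*(n + 2)*(n + 2)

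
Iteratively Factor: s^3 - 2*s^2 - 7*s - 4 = (s + 1)*(s^2 - 3*s - 4) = (s - 4)*(s + 1)*(s + 1)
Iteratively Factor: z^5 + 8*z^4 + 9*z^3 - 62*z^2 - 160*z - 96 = (z + 2)*(z^4 + 6*z^3 - 3*z^2 - 56*z - 48) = (z + 2)*(z + 4)*(z^3 + 2*z^2 - 11*z - 12) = (z + 1)*(z + 2)*(z + 4)*(z^2 + z - 12) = (z - 3)*(z + 1)*(z + 2)*(z + 4)*(z + 4)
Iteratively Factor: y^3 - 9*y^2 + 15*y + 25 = (y - 5)*(y^2 - 4*y - 5) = (y - 5)*(y + 1)*(y - 5)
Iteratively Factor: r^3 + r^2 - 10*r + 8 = (r - 1)*(r^2 + 2*r - 8) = (r - 2)*(r - 1)*(r + 4)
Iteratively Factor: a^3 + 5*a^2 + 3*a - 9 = (a + 3)*(a^2 + 2*a - 3) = (a + 3)^2*(a - 1)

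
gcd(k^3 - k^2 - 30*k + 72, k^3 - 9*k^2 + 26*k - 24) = k^2 - 7*k + 12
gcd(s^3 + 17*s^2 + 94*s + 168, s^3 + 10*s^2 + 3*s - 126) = s^2 + 13*s + 42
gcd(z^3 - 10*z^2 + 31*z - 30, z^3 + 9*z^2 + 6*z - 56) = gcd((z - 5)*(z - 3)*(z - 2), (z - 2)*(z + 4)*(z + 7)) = z - 2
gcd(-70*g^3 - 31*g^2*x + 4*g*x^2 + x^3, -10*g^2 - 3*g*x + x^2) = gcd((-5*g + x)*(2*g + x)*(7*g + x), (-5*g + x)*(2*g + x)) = -10*g^2 - 3*g*x + x^2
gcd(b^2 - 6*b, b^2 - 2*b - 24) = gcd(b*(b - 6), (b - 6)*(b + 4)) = b - 6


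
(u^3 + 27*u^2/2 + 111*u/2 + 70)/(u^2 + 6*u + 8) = (2*u^2 + 19*u + 35)/(2*(u + 2))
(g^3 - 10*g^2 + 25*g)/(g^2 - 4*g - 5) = g*(g - 5)/(g + 1)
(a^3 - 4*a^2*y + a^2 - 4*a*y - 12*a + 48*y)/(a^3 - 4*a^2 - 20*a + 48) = (a^2 - 4*a*y - 3*a + 12*y)/(a^2 - 8*a + 12)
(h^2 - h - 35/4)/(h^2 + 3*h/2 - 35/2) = (h + 5/2)/(h + 5)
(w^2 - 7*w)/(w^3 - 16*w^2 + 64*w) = (w - 7)/(w^2 - 16*w + 64)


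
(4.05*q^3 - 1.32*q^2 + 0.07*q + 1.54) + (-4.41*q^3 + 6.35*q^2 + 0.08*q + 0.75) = -0.36*q^3 + 5.03*q^2 + 0.15*q + 2.29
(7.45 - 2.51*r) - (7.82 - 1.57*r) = -0.94*r - 0.37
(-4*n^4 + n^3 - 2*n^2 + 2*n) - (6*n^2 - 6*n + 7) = -4*n^4 + n^3 - 8*n^2 + 8*n - 7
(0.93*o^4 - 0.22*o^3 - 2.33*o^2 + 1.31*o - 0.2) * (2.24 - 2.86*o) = -2.6598*o^5 + 2.7124*o^4 + 6.171*o^3 - 8.9658*o^2 + 3.5064*o - 0.448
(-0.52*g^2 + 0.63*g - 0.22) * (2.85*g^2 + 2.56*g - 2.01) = -1.482*g^4 + 0.4643*g^3 + 2.031*g^2 - 1.8295*g + 0.4422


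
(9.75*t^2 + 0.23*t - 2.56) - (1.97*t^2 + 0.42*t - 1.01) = 7.78*t^2 - 0.19*t - 1.55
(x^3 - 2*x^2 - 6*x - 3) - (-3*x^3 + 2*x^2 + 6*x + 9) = 4*x^3 - 4*x^2 - 12*x - 12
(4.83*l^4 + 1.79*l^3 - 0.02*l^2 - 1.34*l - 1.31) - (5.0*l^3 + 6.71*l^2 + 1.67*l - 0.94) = 4.83*l^4 - 3.21*l^3 - 6.73*l^2 - 3.01*l - 0.37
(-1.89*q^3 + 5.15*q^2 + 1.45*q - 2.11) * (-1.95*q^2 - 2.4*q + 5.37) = 3.6855*q^5 - 5.5065*q^4 - 25.3368*q^3 + 28.29*q^2 + 12.8505*q - 11.3307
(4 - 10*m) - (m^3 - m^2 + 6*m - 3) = -m^3 + m^2 - 16*m + 7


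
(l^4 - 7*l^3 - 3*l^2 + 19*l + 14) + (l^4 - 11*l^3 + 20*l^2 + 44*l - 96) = 2*l^4 - 18*l^3 + 17*l^2 + 63*l - 82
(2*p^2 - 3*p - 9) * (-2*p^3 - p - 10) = -4*p^5 + 6*p^4 + 16*p^3 - 17*p^2 + 39*p + 90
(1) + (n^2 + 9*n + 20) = n^2 + 9*n + 21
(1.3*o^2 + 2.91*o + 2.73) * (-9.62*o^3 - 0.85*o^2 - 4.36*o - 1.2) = -12.506*o^5 - 29.0992*o^4 - 34.4041*o^3 - 16.5681*o^2 - 15.3948*o - 3.276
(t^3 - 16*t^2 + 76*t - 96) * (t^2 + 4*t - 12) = t^5 - 12*t^4 + 400*t^2 - 1296*t + 1152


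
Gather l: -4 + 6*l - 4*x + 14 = 6*l - 4*x + 10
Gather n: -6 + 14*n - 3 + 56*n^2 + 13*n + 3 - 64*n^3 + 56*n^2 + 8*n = -64*n^3 + 112*n^2 + 35*n - 6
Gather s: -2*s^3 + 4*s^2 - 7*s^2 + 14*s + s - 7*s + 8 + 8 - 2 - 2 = -2*s^3 - 3*s^2 + 8*s + 12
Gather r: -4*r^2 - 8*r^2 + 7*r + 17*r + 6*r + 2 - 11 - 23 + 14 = -12*r^2 + 30*r - 18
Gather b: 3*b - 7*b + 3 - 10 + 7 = -4*b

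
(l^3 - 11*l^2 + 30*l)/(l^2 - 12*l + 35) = l*(l - 6)/(l - 7)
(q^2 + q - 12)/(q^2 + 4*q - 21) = (q + 4)/(q + 7)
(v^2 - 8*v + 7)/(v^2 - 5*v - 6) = (-v^2 + 8*v - 7)/(-v^2 + 5*v + 6)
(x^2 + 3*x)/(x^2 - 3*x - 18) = x/(x - 6)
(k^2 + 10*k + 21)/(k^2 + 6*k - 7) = (k + 3)/(k - 1)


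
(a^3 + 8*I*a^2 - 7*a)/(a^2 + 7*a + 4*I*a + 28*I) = a*(a^2 + 8*I*a - 7)/(a^2 + a*(7 + 4*I) + 28*I)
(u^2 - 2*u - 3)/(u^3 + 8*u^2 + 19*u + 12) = (u - 3)/(u^2 + 7*u + 12)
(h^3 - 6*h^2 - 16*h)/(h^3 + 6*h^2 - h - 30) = h*(h^2 - 6*h - 16)/(h^3 + 6*h^2 - h - 30)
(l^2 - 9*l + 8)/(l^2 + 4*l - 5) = (l - 8)/(l + 5)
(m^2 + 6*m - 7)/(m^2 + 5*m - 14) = (m - 1)/(m - 2)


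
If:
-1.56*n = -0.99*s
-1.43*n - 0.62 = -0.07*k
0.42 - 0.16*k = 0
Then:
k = 2.62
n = -0.31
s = -0.48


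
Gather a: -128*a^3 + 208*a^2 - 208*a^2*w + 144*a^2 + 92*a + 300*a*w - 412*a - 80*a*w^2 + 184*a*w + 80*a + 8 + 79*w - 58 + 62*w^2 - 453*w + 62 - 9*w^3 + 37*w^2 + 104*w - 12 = -128*a^3 + a^2*(352 - 208*w) + a*(-80*w^2 + 484*w - 240) - 9*w^3 + 99*w^2 - 270*w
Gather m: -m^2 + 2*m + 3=-m^2 + 2*m + 3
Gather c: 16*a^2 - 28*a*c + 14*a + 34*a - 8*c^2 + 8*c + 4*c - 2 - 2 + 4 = 16*a^2 + 48*a - 8*c^2 + c*(12 - 28*a)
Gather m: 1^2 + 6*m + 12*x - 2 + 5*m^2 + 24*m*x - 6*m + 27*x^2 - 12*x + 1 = 5*m^2 + 24*m*x + 27*x^2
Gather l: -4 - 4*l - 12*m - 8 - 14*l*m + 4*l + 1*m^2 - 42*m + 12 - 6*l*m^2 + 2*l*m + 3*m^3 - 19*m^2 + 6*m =l*(-6*m^2 - 12*m) + 3*m^3 - 18*m^2 - 48*m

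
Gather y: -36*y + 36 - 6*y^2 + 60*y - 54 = -6*y^2 + 24*y - 18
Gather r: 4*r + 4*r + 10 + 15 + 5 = 8*r + 30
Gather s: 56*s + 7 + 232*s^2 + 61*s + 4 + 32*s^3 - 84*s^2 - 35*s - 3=32*s^3 + 148*s^2 + 82*s + 8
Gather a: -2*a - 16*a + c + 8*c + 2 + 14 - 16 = -18*a + 9*c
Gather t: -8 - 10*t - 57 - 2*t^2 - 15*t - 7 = -2*t^2 - 25*t - 72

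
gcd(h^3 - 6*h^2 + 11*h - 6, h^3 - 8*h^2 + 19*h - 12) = h^2 - 4*h + 3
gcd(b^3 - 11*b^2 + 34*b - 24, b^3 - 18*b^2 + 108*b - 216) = b - 6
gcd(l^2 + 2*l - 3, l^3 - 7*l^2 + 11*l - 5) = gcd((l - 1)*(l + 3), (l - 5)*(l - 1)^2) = l - 1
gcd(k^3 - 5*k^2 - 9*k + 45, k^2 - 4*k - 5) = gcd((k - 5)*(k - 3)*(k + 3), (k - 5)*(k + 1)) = k - 5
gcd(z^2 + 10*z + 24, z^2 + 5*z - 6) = z + 6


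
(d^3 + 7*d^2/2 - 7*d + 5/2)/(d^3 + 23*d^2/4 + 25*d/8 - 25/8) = 4*(d - 1)/(4*d + 5)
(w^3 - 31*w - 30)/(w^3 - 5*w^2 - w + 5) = (w^2 - w - 30)/(w^2 - 6*w + 5)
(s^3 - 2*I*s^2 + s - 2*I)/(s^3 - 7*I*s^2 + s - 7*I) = (s - 2*I)/(s - 7*I)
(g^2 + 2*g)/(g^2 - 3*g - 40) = g*(g + 2)/(g^2 - 3*g - 40)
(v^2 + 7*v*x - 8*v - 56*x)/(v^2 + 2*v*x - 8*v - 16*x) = (v + 7*x)/(v + 2*x)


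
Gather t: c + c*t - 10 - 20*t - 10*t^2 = c - 10*t^2 + t*(c - 20) - 10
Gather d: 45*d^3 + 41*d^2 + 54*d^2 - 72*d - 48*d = 45*d^3 + 95*d^2 - 120*d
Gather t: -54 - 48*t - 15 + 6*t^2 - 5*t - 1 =6*t^2 - 53*t - 70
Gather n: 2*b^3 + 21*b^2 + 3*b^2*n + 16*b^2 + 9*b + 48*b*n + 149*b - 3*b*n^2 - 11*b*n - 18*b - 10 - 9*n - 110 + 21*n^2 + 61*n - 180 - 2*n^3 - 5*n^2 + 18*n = 2*b^3 + 37*b^2 + 140*b - 2*n^3 + n^2*(16 - 3*b) + n*(3*b^2 + 37*b + 70) - 300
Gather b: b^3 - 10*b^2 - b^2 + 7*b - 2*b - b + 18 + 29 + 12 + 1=b^3 - 11*b^2 + 4*b + 60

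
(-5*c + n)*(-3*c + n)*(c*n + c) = 15*c^3*n + 15*c^3 - 8*c^2*n^2 - 8*c^2*n + c*n^3 + c*n^2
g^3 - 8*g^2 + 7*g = g*(g - 7)*(g - 1)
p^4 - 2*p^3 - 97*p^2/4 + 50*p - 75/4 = (p - 5)*(p - 3/2)*(p - 1/2)*(p + 5)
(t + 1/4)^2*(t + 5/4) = t^3 + 7*t^2/4 + 11*t/16 + 5/64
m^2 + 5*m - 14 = (m - 2)*(m + 7)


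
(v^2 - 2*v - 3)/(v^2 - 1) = (v - 3)/(v - 1)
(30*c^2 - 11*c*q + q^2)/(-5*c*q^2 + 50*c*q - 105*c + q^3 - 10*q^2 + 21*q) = (-6*c + q)/(q^2 - 10*q + 21)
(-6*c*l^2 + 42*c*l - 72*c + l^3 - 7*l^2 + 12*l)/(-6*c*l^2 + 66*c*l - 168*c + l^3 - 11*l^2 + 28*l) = (l - 3)/(l - 7)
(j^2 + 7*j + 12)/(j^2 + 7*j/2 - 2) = 2*(j + 3)/(2*j - 1)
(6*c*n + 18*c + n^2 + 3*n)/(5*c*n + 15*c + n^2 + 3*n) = (6*c + n)/(5*c + n)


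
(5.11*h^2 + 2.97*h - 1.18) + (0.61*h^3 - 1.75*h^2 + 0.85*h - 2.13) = 0.61*h^3 + 3.36*h^2 + 3.82*h - 3.31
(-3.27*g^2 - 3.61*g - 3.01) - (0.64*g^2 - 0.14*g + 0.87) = -3.91*g^2 - 3.47*g - 3.88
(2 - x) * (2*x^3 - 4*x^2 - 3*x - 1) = -2*x^4 + 8*x^3 - 5*x^2 - 5*x - 2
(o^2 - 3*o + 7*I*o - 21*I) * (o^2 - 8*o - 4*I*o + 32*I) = o^4 - 11*o^3 + 3*I*o^3 + 52*o^2 - 33*I*o^2 - 308*o + 72*I*o + 672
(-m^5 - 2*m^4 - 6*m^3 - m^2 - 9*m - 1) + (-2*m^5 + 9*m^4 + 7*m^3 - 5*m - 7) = -3*m^5 + 7*m^4 + m^3 - m^2 - 14*m - 8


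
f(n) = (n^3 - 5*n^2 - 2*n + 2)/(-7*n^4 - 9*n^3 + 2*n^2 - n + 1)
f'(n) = (3*n^2 - 10*n - 2)/(-7*n^4 - 9*n^3 + 2*n^2 - n + 1) + (n^3 - 5*n^2 - 2*n + 2)*(28*n^3 + 27*n^2 - 4*n + 1)/(-7*n^4 - 9*n^3 + 2*n^2 - n + 1)^2 = n*(7*n^5 - 70*n^4 - 85*n^3 + 18*n^2 + 66*n - 18)/(49*n^8 + 126*n^7 + 53*n^6 - 22*n^5 + 8*n^4 - 22*n^3 + 5*n^2 - 2*n + 1)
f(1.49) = 0.15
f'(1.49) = -0.19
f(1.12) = 0.24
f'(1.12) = -0.34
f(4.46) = 0.01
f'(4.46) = -0.01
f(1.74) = 0.11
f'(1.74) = -0.13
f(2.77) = 0.04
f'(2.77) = -0.04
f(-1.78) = 1.53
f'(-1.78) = 7.03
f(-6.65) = 0.05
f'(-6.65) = 0.01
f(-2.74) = 0.27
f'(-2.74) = 0.25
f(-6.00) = 0.05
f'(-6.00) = 0.02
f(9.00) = -0.00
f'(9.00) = 0.00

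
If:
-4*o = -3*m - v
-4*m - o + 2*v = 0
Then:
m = 7*v/19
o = 10*v/19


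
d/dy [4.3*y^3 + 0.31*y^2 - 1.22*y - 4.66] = 12.9*y^2 + 0.62*y - 1.22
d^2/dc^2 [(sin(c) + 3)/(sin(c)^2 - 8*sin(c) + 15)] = (-9*sin(c)^5 - 20*sin(c)^4 - 114*sin(c)^2 - 691*sin(c) - 87*sin(3*c)/2 + sin(5*c)/2 + 534)/((sin(c) - 5)^3*(sin(c) - 3)^3)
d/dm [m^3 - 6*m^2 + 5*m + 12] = 3*m^2 - 12*m + 5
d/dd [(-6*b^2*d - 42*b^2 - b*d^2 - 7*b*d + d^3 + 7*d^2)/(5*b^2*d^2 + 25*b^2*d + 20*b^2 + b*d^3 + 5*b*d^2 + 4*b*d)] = ((-6*b^2 - 2*b*d - 7*b + 3*d^2 + 14*d)*(5*b*d^2 + 25*b*d + 20*b + d^3 + 5*d^2 + 4*d) + (10*b*d + 25*b + 3*d^2 + 10*d + 4)*(6*b^2*d + 42*b^2 + b*d^2 + 7*b*d - d^3 - 7*d^2))/(b*(5*b*d^2 + 25*b*d + 20*b + d^3 + 5*d^2 + 4*d)^2)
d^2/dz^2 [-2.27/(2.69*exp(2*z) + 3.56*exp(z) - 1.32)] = (-2.27*(5.38*exp(z) + 3.56)*(10.76*exp(z) + 7.12)*exp(z) + (24.4252*exp(z) + 8.0812)*(2.69*exp(2*z) + 3.56*exp(z) - 1.32))*exp(z)/(2.69*exp(2*z) + 3.56*exp(z) - 1.32)^3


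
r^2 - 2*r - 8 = (r - 4)*(r + 2)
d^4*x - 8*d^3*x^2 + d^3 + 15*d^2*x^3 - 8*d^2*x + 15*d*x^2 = d*(d - 5*x)*(d - 3*x)*(d*x + 1)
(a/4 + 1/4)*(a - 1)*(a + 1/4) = a^3/4 + a^2/16 - a/4 - 1/16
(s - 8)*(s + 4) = s^2 - 4*s - 32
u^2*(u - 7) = u^3 - 7*u^2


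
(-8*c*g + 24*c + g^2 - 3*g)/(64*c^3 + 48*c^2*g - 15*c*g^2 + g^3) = (3 - g)/(8*c^2 + 7*c*g - g^2)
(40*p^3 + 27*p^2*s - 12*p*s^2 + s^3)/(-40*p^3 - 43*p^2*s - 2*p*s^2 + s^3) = (-5*p + s)/(5*p + s)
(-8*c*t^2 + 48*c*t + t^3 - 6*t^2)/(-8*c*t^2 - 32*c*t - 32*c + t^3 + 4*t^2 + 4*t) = t*(t - 6)/(t^2 + 4*t + 4)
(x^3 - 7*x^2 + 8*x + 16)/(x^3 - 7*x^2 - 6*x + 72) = (x^2 - 3*x - 4)/(x^2 - 3*x - 18)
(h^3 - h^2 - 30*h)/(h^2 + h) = (h^2 - h - 30)/(h + 1)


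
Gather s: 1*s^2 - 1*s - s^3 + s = -s^3 + s^2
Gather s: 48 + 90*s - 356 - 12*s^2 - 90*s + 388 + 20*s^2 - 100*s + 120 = 8*s^2 - 100*s + 200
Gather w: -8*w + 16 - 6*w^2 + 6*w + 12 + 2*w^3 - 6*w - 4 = 2*w^3 - 6*w^2 - 8*w + 24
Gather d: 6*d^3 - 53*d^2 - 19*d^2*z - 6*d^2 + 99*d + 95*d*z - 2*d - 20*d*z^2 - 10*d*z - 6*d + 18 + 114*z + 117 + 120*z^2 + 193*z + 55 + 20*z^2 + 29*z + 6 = 6*d^3 + d^2*(-19*z - 59) + d*(-20*z^2 + 85*z + 91) + 140*z^2 + 336*z + 196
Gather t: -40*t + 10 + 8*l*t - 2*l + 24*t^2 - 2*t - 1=-2*l + 24*t^2 + t*(8*l - 42) + 9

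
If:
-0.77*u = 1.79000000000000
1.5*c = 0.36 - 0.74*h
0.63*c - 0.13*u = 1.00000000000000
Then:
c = 1.11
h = -1.76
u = -2.32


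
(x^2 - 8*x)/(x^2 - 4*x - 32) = x/(x + 4)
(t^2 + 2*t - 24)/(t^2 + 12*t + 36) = (t - 4)/(t + 6)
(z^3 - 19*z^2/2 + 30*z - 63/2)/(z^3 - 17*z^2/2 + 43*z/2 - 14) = (z^2 - 6*z + 9)/(z^2 - 5*z + 4)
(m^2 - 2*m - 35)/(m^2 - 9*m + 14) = (m + 5)/(m - 2)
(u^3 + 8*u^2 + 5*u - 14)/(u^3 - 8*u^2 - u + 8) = (u^2 + 9*u + 14)/(u^2 - 7*u - 8)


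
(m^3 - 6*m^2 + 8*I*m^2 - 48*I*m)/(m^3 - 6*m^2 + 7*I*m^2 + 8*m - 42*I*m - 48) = m/(m - I)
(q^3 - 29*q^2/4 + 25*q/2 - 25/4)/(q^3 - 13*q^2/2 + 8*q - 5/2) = (4*q - 5)/(2*(2*q - 1))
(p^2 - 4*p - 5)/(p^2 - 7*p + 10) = (p + 1)/(p - 2)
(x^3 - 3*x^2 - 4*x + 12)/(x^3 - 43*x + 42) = (x^3 - 3*x^2 - 4*x + 12)/(x^3 - 43*x + 42)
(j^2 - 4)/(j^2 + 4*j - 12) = (j + 2)/(j + 6)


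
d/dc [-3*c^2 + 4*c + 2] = 4 - 6*c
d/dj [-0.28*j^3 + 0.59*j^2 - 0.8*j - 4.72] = -0.84*j^2 + 1.18*j - 0.8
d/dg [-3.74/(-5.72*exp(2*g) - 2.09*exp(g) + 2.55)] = (-42.7856*exp(g) - 7.8166)*exp(g)/(5.72*exp(2*g) + 2.09*exp(g) - 2.55)^2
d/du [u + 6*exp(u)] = 6*exp(u) + 1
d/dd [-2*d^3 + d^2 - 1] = 2*d*(1 - 3*d)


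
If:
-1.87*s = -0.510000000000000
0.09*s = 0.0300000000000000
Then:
No Solution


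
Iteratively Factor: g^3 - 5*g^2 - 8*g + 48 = (g - 4)*(g^2 - g - 12) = (g - 4)^2*(g + 3)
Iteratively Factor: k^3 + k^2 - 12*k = (k - 3)*(k^2 + 4*k) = k*(k - 3)*(k + 4)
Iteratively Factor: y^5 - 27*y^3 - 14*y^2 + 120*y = (y - 5)*(y^4 + 5*y^3 - 2*y^2 - 24*y) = y*(y - 5)*(y^3 + 5*y^2 - 2*y - 24) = y*(y - 5)*(y + 4)*(y^2 + y - 6) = y*(y - 5)*(y - 2)*(y + 4)*(y + 3)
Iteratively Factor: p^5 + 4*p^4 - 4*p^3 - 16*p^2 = (p + 4)*(p^4 - 4*p^2) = (p - 2)*(p + 4)*(p^3 + 2*p^2) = p*(p - 2)*(p + 4)*(p^2 + 2*p) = p^2*(p - 2)*(p + 4)*(p + 2)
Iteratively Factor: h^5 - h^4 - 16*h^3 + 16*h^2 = (h)*(h^4 - h^3 - 16*h^2 + 16*h) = h*(h + 4)*(h^3 - 5*h^2 + 4*h) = h*(h - 4)*(h + 4)*(h^2 - h) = h^2*(h - 4)*(h + 4)*(h - 1)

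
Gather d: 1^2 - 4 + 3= 0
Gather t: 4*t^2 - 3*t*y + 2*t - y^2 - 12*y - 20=4*t^2 + t*(2 - 3*y) - y^2 - 12*y - 20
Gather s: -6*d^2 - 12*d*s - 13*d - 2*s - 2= -6*d^2 - 13*d + s*(-12*d - 2) - 2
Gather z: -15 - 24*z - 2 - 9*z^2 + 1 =-9*z^2 - 24*z - 16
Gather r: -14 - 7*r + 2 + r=-6*r - 12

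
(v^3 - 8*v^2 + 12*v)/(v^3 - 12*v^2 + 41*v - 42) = v*(v - 6)/(v^2 - 10*v + 21)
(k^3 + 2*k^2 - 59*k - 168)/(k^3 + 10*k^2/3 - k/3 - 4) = 3*(k^2 - k - 56)/(3*k^2 + k - 4)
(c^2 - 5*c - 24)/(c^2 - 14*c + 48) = (c + 3)/(c - 6)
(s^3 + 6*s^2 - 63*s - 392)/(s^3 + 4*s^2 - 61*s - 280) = (s + 7)/(s + 5)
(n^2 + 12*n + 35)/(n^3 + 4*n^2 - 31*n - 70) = (n + 5)/(n^2 - 3*n - 10)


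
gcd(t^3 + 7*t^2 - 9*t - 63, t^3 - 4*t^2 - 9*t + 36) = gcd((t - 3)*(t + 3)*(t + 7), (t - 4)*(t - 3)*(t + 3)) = t^2 - 9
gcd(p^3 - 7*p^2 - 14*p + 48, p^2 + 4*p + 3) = p + 3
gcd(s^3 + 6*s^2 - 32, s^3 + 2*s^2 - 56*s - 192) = s + 4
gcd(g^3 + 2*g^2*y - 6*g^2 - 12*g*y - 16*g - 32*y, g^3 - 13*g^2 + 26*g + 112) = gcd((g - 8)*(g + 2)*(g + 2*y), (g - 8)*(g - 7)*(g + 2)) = g^2 - 6*g - 16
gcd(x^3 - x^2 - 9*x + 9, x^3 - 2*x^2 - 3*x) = x - 3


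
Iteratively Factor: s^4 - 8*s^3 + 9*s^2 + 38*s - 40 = (s + 2)*(s^3 - 10*s^2 + 29*s - 20) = (s - 5)*(s + 2)*(s^2 - 5*s + 4) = (s - 5)*(s - 1)*(s + 2)*(s - 4)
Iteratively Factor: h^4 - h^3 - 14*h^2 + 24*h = (h + 4)*(h^3 - 5*h^2 + 6*h) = (h - 2)*(h + 4)*(h^2 - 3*h) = h*(h - 2)*(h + 4)*(h - 3)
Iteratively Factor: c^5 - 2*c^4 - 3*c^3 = (c)*(c^4 - 2*c^3 - 3*c^2) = c*(c - 3)*(c^3 + c^2) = c^2*(c - 3)*(c^2 + c) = c^2*(c - 3)*(c + 1)*(c)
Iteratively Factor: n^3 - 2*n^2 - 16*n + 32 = (n + 4)*(n^2 - 6*n + 8) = (n - 4)*(n + 4)*(n - 2)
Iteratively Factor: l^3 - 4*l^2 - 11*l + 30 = (l - 5)*(l^2 + l - 6) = (l - 5)*(l + 3)*(l - 2)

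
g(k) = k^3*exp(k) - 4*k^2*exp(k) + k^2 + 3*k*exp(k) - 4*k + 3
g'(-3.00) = -10.90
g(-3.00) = 20.42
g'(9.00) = 4910482.86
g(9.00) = 3500580.26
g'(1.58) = -17.60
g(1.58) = -7.14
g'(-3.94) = -12.93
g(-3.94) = 31.66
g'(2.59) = 10.72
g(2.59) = -23.16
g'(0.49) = -2.32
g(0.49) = 2.30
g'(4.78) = 7802.96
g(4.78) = 3837.33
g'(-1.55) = -6.12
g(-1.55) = 7.79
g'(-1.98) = -7.79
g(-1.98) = 10.78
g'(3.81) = 1120.65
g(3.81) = 393.82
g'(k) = k^3*exp(k) - k^2*exp(k) - 5*k*exp(k) + 2*k + 3*exp(k) - 4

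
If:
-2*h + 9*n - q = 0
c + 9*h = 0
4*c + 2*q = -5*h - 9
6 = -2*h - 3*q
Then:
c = -135/97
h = 15/97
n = -58/291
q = -204/97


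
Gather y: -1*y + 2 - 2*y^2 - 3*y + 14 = -2*y^2 - 4*y + 16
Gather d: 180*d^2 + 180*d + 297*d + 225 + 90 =180*d^2 + 477*d + 315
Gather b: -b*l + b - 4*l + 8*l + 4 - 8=b*(1 - l) + 4*l - 4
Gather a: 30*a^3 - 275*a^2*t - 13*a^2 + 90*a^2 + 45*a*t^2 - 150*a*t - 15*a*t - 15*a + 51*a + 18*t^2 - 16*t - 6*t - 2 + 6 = 30*a^3 + a^2*(77 - 275*t) + a*(45*t^2 - 165*t + 36) + 18*t^2 - 22*t + 4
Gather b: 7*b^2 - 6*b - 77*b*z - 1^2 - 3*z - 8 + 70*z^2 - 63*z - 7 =7*b^2 + b*(-77*z - 6) + 70*z^2 - 66*z - 16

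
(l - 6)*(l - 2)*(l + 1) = l^3 - 7*l^2 + 4*l + 12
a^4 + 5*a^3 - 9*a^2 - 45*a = a*(a - 3)*(a + 3)*(a + 5)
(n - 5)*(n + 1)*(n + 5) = n^3 + n^2 - 25*n - 25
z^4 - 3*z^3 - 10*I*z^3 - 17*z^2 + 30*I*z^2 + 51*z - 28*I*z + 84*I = (z - 3)*(z - 7*I)*(z - 4*I)*(z + I)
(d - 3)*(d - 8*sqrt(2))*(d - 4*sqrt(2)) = d^3 - 12*sqrt(2)*d^2 - 3*d^2 + 36*sqrt(2)*d + 64*d - 192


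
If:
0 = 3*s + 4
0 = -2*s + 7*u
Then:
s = -4/3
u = -8/21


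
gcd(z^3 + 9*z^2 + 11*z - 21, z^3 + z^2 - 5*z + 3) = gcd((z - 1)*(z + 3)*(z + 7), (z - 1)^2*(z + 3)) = z^2 + 2*z - 3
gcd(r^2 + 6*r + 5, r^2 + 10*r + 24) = 1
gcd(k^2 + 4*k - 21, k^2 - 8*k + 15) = k - 3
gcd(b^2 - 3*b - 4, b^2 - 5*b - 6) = b + 1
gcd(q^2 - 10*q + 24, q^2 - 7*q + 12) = q - 4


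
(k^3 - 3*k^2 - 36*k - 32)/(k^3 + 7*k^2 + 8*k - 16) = (k^2 - 7*k - 8)/(k^2 + 3*k - 4)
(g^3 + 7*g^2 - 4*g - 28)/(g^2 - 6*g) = (g^3 + 7*g^2 - 4*g - 28)/(g*(g - 6))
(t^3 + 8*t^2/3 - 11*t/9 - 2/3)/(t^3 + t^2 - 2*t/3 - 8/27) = 3*(t + 3)/(3*t + 4)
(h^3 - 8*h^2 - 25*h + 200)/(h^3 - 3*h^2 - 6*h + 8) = (h^3 - 8*h^2 - 25*h + 200)/(h^3 - 3*h^2 - 6*h + 8)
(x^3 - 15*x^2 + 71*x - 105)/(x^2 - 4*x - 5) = (x^2 - 10*x + 21)/(x + 1)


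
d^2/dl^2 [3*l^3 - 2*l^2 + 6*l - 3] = 18*l - 4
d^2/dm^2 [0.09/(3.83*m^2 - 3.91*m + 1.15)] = (-2.640402*m^2 + 2.695554*m + 0.09*(7.66*m - 3.91)*(15.32*m - 7.82) - 0.79281)/(3.83*m^2 - 3.91*m + 1.15)^3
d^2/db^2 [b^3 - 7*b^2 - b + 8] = 6*b - 14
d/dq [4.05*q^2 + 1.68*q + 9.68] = 8.1*q + 1.68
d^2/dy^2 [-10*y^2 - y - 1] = -20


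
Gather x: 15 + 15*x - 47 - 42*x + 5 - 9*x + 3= -36*x - 24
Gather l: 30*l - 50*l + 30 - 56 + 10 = -20*l - 16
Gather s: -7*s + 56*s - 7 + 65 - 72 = 49*s - 14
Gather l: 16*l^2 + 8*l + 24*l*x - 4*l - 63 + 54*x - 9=16*l^2 + l*(24*x + 4) + 54*x - 72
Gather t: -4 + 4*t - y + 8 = 4*t - y + 4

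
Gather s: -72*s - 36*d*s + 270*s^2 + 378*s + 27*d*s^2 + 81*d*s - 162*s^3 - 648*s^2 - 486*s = -162*s^3 + s^2*(27*d - 378) + s*(45*d - 180)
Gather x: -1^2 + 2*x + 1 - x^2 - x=-x^2 + x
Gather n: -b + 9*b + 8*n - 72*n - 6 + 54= 8*b - 64*n + 48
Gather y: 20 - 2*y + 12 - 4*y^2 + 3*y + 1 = -4*y^2 + y + 33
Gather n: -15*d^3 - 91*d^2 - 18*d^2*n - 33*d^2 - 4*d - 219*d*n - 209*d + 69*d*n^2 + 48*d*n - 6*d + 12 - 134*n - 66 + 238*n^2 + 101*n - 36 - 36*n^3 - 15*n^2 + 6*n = -15*d^3 - 124*d^2 - 219*d - 36*n^3 + n^2*(69*d + 223) + n*(-18*d^2 - 171*d - 27) - 90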